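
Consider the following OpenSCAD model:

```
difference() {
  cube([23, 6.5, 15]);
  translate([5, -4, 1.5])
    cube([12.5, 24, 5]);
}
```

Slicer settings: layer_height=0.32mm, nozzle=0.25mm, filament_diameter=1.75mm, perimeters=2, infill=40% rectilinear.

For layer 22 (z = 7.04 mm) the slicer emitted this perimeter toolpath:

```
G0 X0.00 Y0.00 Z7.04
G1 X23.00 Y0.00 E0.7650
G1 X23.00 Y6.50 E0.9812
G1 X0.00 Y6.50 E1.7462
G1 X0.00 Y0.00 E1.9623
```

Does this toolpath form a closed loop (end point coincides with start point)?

yes

Start point (G0): (0.00, 0.00). End point (last G1): the path returns to the start — closed.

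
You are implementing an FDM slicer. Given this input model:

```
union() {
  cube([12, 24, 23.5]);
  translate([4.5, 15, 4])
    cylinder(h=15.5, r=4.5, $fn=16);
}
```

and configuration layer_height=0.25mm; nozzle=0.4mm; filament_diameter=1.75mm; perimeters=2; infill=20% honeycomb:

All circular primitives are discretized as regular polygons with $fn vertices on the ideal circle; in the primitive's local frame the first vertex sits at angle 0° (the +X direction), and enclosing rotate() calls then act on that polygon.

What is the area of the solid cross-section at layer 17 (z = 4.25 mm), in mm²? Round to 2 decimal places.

At z = 4.25 mm: the cube (footprint 12×24) is included at this height (area 288.00 mm²); the r=4.5 cylinder at (4.5, 15) contributes a regular 16-gon of circumradius 4.5 (area = (16/2)·4.500²·sin(360°/16) = 61.99 mm²); Taking the union: the r=4.5 cylinder at (4.5, 15) lies entirely inside the 12×24 cube, so the union is just the 12×24 cube — area = 288.00 mm². Overall, the cross-section is a single solid region. Net area = 288.00 mm².

288.00 mm²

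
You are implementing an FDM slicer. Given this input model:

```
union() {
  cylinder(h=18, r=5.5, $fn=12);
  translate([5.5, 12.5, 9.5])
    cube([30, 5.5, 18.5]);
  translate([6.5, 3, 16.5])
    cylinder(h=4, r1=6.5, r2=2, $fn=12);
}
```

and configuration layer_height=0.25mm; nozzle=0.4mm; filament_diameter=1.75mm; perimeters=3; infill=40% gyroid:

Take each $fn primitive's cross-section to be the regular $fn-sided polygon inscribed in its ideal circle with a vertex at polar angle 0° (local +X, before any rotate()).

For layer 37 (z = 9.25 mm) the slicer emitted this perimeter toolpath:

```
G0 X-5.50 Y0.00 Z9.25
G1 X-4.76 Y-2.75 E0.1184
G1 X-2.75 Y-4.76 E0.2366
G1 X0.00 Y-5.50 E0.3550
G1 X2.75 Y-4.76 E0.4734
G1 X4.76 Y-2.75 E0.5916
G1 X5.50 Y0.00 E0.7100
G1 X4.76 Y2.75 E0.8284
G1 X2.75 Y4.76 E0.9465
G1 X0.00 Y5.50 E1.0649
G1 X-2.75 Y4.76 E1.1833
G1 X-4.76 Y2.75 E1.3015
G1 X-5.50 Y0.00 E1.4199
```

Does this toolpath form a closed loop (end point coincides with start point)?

yes

Start point (G0): (-5.50, 0.00). End point (last G1): the path returns to the start — closed.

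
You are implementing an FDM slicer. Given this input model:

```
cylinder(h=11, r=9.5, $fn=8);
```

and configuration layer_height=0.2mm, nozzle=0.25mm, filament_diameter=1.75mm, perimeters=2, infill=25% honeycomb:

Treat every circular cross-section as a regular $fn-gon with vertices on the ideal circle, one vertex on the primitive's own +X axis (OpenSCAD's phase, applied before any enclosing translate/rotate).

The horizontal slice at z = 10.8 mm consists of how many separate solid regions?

At z = 10.8 mm: the r=9.5 cylinder contributes a regular 8-gon of circumradius 9.5. The result has 1 disconnected region.

1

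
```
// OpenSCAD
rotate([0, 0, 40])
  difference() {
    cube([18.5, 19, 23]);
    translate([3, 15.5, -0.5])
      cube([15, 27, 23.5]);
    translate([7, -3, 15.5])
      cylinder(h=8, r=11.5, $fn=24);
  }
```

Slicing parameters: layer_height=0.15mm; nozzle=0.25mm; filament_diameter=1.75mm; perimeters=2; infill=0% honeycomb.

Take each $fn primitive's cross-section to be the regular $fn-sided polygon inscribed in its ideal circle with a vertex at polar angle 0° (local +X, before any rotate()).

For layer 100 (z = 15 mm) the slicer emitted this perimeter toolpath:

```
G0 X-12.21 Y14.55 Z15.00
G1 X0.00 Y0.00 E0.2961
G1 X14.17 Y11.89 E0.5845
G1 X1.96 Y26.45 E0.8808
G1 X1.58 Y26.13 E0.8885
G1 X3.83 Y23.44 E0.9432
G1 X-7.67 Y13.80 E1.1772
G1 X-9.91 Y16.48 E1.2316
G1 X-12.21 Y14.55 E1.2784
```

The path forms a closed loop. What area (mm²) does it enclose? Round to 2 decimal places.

298.95 mm²

Apply the shoelace formula to the sequence of (X, Y) vertices; enclosed area = 298.95 mm².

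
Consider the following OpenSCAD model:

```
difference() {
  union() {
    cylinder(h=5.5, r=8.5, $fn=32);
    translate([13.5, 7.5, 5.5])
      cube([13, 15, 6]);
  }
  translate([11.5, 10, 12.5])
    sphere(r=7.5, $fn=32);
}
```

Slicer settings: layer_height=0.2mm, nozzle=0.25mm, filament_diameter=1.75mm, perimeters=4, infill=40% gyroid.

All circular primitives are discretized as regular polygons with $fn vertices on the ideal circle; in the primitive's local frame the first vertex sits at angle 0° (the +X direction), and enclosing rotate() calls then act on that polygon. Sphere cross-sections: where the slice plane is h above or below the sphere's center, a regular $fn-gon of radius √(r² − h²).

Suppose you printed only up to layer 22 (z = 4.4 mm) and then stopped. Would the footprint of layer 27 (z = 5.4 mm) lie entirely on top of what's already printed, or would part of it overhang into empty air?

entirely on top

Compare the two slices. At z = 4.4: the r=8.5 cylinder gives a regular 32-gon of circumradius 8.5 (constant along its height) (area = (32/2)·8.500²·sin(360°/32) = 225.52 mm²); the cube at (13.5, 7.5) does not reach this height (z outside [5.5, 11.5]); Taking the union: only the r=8.5 cylinder is present, so the union is just that shape — area = 225.52 mm²; the sphere at (11.5, 10) is not intersected at this z (|z−center|=8.100 > r=7.5); Subtracting the remaining from the first: none of the subtracted shapes is present at this height, so that combined region is unchanged — area = 225.52 mm². At z = 5.4: the r=8.5 cylinder contributes a regular 32-gon of circumradius 8.5 (area = (32/2)·8.500²·sin(360°/32) = 225.52 mm²); the cube at (13.5, 7.5) is absent (z outside [5.5, 11.5]); Taking the union: only the r=8.5 cylinder is present, so the union is just that shape — area = 225.52 mm²; the sphere at (11.5, 10): section is a regular 32-gon, circumradius = √(r²−h²) = √(7.5²−7.1²) = 2.417 (area = (32/2)·2.417²·sin(360°/32) = 18.23 mm²); Subtracting the remaining from the first: starting from that combined region (225.52 mm²), the r=7.5 sphere at (11.5, 10) misses the remaining region (no effect) — area = 225.52 mm². Checking containment: the cross-section at z = 5.4 is a subset of the cross-section at z = 4.4.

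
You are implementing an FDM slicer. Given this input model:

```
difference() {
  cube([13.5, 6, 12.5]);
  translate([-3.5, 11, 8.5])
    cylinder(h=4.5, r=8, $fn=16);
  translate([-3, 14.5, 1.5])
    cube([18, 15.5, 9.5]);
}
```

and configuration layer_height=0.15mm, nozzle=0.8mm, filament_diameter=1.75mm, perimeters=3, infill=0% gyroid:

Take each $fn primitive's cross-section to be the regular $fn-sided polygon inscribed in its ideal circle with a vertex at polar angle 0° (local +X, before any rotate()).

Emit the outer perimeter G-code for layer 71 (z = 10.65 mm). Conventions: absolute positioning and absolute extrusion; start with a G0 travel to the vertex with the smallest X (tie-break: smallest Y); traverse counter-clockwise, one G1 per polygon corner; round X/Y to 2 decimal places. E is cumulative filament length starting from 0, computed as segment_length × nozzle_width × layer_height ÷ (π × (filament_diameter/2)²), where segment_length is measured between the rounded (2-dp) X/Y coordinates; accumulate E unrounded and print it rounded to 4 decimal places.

G0 X0.00 Y0.00 Z10.65
G1 X13.50 Y0.00 E0.6735
G1 X13.50 Y6.00 E0.9729
G1 X2.60 Y6.00 E1.5167
G1 X2.16 Y5.34 E1.5562
G1 X0.00 Y3.90 E1.6858
G1 X0.00 Y0.00 E1.8803

At z = 10.65 mm: the 13.5×6 cube contributes its full rectangle; the cylinder at (-3.5, 11): section is a regular 16-gon, circumradius r=8; the cube at (-3, 14.5) (footprint 18×15.5) is included at this height; Taking the first minus the rest: starting from the 13.5×6 cube, the r=8 cylinder at (-3.5, 11) partially overlaps it — only the 3.12 mm² overlap (of its 195.93 mm²) is removed, clipping the outline; the 18×15.5 cube at (-3, 14.5) misses the remaining region (no effect) — 1 connected region. The outline is a single polygon with 6 vertices. Extrusion per mm of travel: 0.8 × 0.15 / (π × 0.875²) = 0.049890. Accumulating E over each segment gives final E = 1.8803.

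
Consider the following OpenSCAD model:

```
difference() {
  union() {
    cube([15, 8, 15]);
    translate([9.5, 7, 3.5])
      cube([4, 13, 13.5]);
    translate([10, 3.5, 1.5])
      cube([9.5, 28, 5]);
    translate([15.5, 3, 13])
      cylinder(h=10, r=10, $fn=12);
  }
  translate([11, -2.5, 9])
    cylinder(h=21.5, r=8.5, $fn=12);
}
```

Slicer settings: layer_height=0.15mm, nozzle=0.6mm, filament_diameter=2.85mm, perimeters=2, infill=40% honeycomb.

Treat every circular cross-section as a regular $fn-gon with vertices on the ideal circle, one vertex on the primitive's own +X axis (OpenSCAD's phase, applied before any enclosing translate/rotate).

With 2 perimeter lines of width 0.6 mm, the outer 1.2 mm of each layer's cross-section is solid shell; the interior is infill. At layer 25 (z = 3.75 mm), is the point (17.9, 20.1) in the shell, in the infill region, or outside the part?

At z = 3.75 mm: the cube (footprint 15×8) is included at this height; the cube at (9.5, 7) is present — its section is the full 4×13 rectangle; the 9.5×28 cube at (10, 3.5) contributes its full rectangle; the cylinder at (15.5, 3) is absent (z outside [13, 23]); Merging all regions: the regions partially overlap (shared area 68.50 mm²), so overlapping operands fuse into one piece — 1 connected region; the cylinder at (11, -2.5) does not reach this height (z outside [9, 30.5]); Taking the first minus the rest: none of the subtracted shapes is present at this height, so the result so far is unchanged — 1 connected region. Overall, the cross-section is a single solid region. The nearest boundary edge runs (19.50, 31.50)→(19.50, 3.50); distance from the point to it = 1.60 mm. The point is inside the cross-section and 1.60 mm from the nearest boundary — more than the 1.2 mm shell width (2 × 0.6), so it's in the infill interior.

infill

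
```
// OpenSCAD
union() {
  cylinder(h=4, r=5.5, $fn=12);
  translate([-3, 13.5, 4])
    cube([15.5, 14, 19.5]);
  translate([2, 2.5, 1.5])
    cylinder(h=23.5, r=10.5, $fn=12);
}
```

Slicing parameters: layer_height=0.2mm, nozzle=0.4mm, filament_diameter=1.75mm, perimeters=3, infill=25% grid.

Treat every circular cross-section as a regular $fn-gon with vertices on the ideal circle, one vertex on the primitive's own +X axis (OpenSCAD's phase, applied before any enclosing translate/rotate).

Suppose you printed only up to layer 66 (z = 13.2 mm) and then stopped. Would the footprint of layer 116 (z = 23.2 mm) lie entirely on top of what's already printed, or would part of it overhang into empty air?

Compare the two slices. At z = 13.2: the cylinder is not intersected at this z (z outside [0, 4]); the 15.5×14 cube at (-3, 13.5) contributes its full rectangle (area 217.00 mm²); the r=10.5 cylinder at (2, 2.5) gives a regular 12-gon of circumradius 10.5 (constant along its height) (area = (12/2)·10.500²·sin(360°/12) = 330.75 mm²); Merging all regions: the 2 present regions are separate (no shared area or edge), so areas and boundary lengths simply add and each stays a separate island — area = 547.75 mm². At z = 23.2: the cylinder does not reach this height (z outside [0, 4]); the cube at (-3, 13.5) (footprint 15.5×14) is included at this height (area 217.00 mm²); the r=10.5 cylinder at (2, 2.5) contributes a regular 12-gon of circumradius 10.5 (area = (12/2)·10.500²·sin(360°/12) = 330.75 mm²); Taking the union: the 2 present regions are separate (no shared area or edge), so areas and boundary lengths simply add and each stays a separate island — area = 547.75 mm². Checking containment: the cross-section at z = 23.2 is a subset of the cross-section at z = 13.2.

entirely on top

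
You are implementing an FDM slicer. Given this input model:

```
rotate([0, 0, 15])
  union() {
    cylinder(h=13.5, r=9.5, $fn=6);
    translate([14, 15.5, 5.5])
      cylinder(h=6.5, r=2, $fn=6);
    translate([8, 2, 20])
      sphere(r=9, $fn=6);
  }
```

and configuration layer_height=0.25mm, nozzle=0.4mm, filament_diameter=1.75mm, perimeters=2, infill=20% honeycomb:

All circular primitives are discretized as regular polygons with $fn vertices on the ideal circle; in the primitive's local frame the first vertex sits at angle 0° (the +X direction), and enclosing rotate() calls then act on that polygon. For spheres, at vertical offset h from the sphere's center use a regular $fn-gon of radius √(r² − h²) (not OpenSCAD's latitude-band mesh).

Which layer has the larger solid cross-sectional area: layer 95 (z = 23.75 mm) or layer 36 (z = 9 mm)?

layer 36 (z = 9 mm)

Layer 95 (z = 23.75): the cylinder is absent (z outside [0, 13.5]); the cylinder at (14, 15.5) is not intersected at this z (z outside [5.5, 12]); the sphere at (8, 2): section is a regular 6-gon, circumradius = √(r²−h²) = √(9²−3.75²) = 8.182 (area = (6/2)·8.182²·sin(360°/6) = 173.91 mm²); Taking the union: only the r=9 sphere at (8, 2) is present, so the union is just that shape — area = 173.91 mm²; (whole slice rotated 15° about Z — lengths, areas and connectivity unchanged). So its area = 173.91 mm². Layer 36 (z = 9): the r=9.5 cylinder contributes a regular 6-gon of circumradius 9.5 (area = (6/2)·9.500²·sin(360°/6) = 234.48 mm²); the cylinder at (14, 15.5): section is a regular 6-gon, circumradius r=2 (area = (6/2)·2.000²·sin(360°/6) = 10.39 mm²); the sphere at (8, 2) does not reach this height (|z−center|=11.000 > r=9); Combining (union): the 2 present regions are separate (no shared area or edge), so areas and boundary lengths simply add and each stays a separate island — area = 244.87 mm²; (rotated 15° about Z; rotation is an isometry so areas/perimeters/island counts are preserved). So its area = 244.87 mm². Layer 36 is larger (244.87 vs 173.91 mm²).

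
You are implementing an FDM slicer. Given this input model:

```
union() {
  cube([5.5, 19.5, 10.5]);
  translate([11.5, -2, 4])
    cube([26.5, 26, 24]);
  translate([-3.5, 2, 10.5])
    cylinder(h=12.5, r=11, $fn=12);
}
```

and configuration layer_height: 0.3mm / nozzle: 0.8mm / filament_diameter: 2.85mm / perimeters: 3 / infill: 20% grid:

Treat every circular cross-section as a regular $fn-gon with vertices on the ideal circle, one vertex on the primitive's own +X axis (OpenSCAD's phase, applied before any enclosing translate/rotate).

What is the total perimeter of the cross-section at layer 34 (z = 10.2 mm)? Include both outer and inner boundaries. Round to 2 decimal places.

155.00 mm

At z = 10.2 mm: the cube (footprint 5.5×19.5) is included at this height (perimeter 50.00 mm); the cube at (11.5, -2) is present — its section is the full 26.5×26 rectangle (perimeter 105.00 mm); the cylinder at (-3.5, 2) is absent (z outside [10.5, 23]); Merging all regions: the 2 present regions are separate (no shared area or edge), so areas and boundary lengths simply add and each stays a separate island — boundary = 155.00 mm. Overall, the cross-section has 2 separate islands. Total boundary length (outer) = 155.00 mm.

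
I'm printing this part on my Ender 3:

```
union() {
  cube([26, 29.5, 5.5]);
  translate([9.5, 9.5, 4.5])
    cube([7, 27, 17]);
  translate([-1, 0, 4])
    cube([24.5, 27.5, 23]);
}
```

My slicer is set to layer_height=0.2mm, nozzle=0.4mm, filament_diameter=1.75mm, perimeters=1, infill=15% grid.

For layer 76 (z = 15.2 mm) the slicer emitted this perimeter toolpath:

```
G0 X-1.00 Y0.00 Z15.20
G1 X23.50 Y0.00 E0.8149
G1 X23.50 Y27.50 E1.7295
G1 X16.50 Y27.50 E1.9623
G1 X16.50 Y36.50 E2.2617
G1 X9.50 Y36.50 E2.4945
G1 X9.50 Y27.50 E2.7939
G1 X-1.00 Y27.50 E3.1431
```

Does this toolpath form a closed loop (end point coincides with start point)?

Start point (G0): (-1.00, 0.00). End point (last G1): the path does not return to the start — open.

no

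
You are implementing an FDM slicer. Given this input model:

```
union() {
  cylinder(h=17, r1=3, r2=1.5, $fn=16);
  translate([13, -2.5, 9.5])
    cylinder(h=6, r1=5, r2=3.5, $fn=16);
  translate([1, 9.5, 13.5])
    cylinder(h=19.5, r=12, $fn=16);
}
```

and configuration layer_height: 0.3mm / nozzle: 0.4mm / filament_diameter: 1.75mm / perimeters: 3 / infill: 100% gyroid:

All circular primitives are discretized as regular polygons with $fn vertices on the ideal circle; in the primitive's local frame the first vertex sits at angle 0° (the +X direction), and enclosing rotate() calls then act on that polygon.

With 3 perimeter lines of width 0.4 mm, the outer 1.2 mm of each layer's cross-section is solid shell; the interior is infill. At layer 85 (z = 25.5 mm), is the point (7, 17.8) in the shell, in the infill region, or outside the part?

infill

At z = 25.5 mm: the cone is not intersected at this z (z outside [0, 17]); the cone at (13, -2.5) is not intersected at this z (z outside [9.5, 15.5]); the r=12 cylinder at (1, 9.5) gives a regular 16-gon of circumradius 12 (constant along its height); Combining (union): only the r=12 cylinder at (1, 9.5) is present, so the union is just that shape — 1 connected region. Overall, the cross-section is a single solid region. The nearest boundary edge runs (9.49, 17.99)→(5.59, 20.59); distance from the point to it = 1.53 mm. The point is inside the cross-section and 1.53 mm from the nearest boundary — more than the 1.2 mm shell width (3 × 0.4), so it's in the infill interior.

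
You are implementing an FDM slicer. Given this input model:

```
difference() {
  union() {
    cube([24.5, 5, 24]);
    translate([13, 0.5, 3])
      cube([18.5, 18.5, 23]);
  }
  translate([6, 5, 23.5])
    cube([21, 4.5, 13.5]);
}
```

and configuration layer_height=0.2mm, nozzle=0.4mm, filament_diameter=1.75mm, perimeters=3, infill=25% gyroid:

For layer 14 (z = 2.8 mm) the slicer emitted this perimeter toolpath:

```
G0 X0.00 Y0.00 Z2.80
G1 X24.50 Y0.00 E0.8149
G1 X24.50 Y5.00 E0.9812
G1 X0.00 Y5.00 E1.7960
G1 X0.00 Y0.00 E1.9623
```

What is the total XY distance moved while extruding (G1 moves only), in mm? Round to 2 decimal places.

59.00 mm

Sum the Euclidean lengths of each G1 segment: total = 59.00 mm.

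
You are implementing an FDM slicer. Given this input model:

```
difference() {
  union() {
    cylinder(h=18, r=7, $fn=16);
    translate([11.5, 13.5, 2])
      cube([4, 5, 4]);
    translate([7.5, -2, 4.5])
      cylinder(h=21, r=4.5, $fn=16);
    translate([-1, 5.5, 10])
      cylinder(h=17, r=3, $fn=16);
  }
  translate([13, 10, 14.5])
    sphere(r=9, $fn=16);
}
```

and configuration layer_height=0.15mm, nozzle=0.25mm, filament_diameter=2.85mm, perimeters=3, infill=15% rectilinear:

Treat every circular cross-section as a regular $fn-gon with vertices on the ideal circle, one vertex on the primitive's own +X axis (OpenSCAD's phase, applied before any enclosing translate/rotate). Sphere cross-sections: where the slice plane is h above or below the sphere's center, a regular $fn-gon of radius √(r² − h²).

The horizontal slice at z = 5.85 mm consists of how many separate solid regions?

At z = 5.85 mm: the r=7 cylinder contributes a regular 16-gon of circumradius 7; the 4×5 cube at (11.5, 13.5) contributes its full rectangle; the r=4.5 cylinder at (7.5, -2) contributes a regular 16-gon of circumradius 4.5; the cylinder at (-1, 5.5) is absent (z outside [10, 27]); Taking the union: the regions partially overlap (shared area 19.79 mm²), so overlapping operands fuse into one piece — 2 connected regions; the sphere at (13, 10): section is a regular 16-gon, circumradius = √(r²−h²) = √(9²−8.65²) = 2.485; Subtracting the remaining from the first: starting from the result so far, the r=9 sphere at (13, 10) misses the remaining region (no effect) — 2 connected regions. The result has 2 disconnected regions.

2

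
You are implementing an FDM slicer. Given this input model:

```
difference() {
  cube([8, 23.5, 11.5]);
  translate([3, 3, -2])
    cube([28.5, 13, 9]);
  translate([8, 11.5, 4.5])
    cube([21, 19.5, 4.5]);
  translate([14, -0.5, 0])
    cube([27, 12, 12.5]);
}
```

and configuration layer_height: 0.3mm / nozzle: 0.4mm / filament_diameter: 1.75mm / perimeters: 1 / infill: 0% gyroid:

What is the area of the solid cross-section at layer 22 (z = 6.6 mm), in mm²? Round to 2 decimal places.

At z = 6.6 mm: the 8×23.5 cube contributes its full rectangle (area 188.00 mm²); the cube at (3, 3) is present — its section is the full 28.5×13 rectangle (area 370.50 mm²); the 21×19.5 cube at (8, 11.5) contributes its full rectangle (area 409.50 mm²); the cube at (14, -0.5) (footprint 27×12) is included at this height (area 324.00 mm²); After the difference (first − rest): starting from the 8×23.5 cube (188.00 mm²), the 28.5×13 cube at (3, 3) partially overlaps it — only the 65.00 mm² overlap (of its 370.50 mm²) is removed, clipping the outline; the 21×19.5 cube at (8, 11.5) misses the remaining region (no effect); the 27×12 cube at (14, -0.5) misses the remaining region (no effect) — area = 123.00 mm². Overall, the cross-section is a single solid region. Net area = 123.00 mm².

123.00 mm²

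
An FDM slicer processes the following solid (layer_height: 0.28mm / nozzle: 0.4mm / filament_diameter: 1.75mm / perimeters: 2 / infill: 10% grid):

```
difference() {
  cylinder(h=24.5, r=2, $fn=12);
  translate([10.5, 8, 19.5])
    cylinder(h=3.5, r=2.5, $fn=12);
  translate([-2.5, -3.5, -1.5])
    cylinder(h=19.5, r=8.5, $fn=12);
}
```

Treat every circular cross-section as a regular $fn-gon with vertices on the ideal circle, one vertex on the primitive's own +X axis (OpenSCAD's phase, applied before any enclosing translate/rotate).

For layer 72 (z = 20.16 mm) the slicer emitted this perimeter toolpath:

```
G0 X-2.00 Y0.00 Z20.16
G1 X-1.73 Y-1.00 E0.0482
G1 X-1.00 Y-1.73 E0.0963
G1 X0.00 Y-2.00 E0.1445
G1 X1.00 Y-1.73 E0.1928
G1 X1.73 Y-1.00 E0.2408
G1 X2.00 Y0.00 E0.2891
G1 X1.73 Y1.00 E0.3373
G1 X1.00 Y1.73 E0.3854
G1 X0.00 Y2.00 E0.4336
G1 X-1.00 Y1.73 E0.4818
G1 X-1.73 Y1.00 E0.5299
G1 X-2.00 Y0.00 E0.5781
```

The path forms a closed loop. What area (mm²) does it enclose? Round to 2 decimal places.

Apply the shoelace formula to the sequence of (X, Y) vertices; enclosed area = 11.99 mm².

11.99 mm²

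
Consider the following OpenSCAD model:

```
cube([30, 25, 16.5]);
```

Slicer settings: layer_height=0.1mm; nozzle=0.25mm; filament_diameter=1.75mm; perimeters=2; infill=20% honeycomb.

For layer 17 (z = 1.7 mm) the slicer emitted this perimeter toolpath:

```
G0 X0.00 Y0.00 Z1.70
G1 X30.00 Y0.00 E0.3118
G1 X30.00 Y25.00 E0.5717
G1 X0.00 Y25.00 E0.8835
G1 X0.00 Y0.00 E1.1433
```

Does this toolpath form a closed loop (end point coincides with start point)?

yes

Start point (G0): (0.00, 0.00). End point (last G1): the path returns to the start — closed.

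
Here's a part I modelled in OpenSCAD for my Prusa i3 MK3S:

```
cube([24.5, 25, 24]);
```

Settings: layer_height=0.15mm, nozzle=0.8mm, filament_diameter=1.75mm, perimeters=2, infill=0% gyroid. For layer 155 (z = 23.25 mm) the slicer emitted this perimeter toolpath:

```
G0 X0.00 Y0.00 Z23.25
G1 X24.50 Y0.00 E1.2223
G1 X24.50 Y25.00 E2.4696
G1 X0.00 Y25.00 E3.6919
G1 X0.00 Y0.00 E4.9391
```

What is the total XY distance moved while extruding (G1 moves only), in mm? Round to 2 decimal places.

99.00 mm

Sum the Euclidean lengths of each G1 segment: total = 99.00 mm.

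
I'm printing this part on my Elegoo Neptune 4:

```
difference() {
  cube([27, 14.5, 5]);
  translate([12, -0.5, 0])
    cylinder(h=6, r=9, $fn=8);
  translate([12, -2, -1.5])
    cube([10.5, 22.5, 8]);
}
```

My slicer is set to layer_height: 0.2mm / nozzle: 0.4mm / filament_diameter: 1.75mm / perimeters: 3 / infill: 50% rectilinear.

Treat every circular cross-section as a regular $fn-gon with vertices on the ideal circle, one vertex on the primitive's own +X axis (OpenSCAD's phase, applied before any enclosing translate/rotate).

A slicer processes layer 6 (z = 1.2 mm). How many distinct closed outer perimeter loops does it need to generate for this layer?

2

At z = 1.2 mm: the 27×14.5 cube contributes its full rectangle; the r=9 cylinder at (12, -0.5) contributes a regular 8-gon of circumradius 9; the cube at (12, -2) (footprint 10.5×22.5) is included at this height; After the difference (first − rest): starting from the 27×14.5 cube, the r=9 cylinder at (12, -0.5) partially overlaps it — only the 105.65 mm² overlap (of its 229.10 mm²) is removed, clipping the outline; the 10.5×22.5 cube at (12, -2) partially overlaps it — only the 99.42 mm² overlap (of its 236.25 mm²) is removed, clipping the outline — 2 connected regions. The result has 2 disconnected regions.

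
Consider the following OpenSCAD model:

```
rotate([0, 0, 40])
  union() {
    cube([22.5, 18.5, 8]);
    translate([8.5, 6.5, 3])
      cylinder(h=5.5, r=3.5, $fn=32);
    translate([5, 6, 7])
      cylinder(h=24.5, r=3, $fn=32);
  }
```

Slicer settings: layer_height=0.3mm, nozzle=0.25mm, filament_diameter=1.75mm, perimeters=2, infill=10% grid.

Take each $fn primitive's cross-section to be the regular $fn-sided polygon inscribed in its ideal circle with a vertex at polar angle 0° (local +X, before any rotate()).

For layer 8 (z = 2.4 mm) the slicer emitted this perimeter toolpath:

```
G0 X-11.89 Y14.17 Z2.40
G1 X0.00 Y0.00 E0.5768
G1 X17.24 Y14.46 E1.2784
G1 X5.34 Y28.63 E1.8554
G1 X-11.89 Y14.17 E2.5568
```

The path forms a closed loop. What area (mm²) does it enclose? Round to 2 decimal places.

416.22 mm²

Apply the shoelace formula to the sequence of (X, Y) vertices; enclosed area = 416.22 mm².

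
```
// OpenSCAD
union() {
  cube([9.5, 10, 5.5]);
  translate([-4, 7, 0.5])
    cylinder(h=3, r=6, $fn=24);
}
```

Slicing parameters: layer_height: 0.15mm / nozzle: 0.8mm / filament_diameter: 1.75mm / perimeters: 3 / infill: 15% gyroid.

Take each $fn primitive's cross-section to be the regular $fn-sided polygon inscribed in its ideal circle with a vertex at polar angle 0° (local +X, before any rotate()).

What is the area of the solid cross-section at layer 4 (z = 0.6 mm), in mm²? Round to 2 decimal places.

At z = 0.6 mm: the 9.5×10 cube contributes its full rectangle (area 95.00 mm²); the r=6 cylinder at (-4, 7) contributes a regular 24-gon of circumradius 6 (area = (24/2)·6.000²·sin(360°/24) = 111.81 mm²); Taking the union: the regions partially overlap — summed areas 206.81 mm² minus the doubly-counted overlap 11.14 mm² gives 195.67 mm² — area = 195.67 mm². Overall, the cross-section is a single solid region. Net area = 195.67 mm².

195.67 mm²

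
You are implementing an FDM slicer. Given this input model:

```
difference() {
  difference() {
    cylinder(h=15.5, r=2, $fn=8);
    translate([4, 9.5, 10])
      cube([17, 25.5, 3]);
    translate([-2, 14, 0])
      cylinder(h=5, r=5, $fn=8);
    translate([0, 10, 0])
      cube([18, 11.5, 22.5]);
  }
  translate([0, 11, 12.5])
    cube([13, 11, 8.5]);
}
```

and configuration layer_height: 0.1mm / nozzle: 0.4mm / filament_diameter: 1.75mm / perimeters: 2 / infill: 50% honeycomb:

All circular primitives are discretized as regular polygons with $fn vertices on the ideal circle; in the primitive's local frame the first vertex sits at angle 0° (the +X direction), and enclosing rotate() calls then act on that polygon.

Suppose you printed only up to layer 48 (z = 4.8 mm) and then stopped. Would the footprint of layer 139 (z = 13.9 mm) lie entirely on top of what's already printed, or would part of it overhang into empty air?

Compare the two slices. At z = 4.8: the cylinder: section is a regular 8-gon, circumradius r=2 (area = (8/2)·2.000²·sin(360°/8) = 11.31 mm²); the cube at (4, 9.5) does not reach this height (z outside [10, 13]); the cylinder at (-2, 14): section is a regular 8-gon, circumradius r=5 (area = (8/2)·5.000²·sin(360°/8) = 70.71 mm²); the cube at (0, 10) (footprint 18×11.5) is included at this height (area 207.00 mm²); Taking the first minus the rest: starting from the r=2 cylinder (11.31 mm²), the r=5 cylinder at (-2, 14) misses the remaining region (no effect); the 18×11.5 cube at (0, 10) misses the remaining region (no effect) — area = 11.31 mm²; the cube at (0, 11) is absent (z outside [12.5, 21]); Subtracting the remaining from the first: none of the subtracted shapes is present at this height, so that combined region is unchanged — area = 11.31 mm². At z = 13.9: the r=2 cylinder gives a regular 8-gon of circumradius 2 (constant along its height) (area = (8/2)·2.000²·sin(360°/8) = 11.31 mm²); the cube at (4, 9.5) is absent (z outside [10, 13]); the cylinder at (-2, 14) is absent (z outside [0, 5]); the cube at (0, 10) is present — its section is the full 18×11.5 rectangle (area 207.00 mm²); Subtracting the remaining from the first: starting from the r=2 cylinder (11.31 mm²), the 18×11.5 cube at (0, 10) misses the remaining region (no effect) — area = 11.31 mm²; the cube at (0, 11) (footprint 13×11) is included at this height (area 143.00 mm²); Taking the first minus the rest: starting from that combined region (11.31 mm²), the 13×11 cube at (0, 11) misses the remaining region (no effect) — area = 11.31 mm². Checking containment: the cross-section at z = 13.9 is a subset of the cross-section at z = 4.8.

entirely on top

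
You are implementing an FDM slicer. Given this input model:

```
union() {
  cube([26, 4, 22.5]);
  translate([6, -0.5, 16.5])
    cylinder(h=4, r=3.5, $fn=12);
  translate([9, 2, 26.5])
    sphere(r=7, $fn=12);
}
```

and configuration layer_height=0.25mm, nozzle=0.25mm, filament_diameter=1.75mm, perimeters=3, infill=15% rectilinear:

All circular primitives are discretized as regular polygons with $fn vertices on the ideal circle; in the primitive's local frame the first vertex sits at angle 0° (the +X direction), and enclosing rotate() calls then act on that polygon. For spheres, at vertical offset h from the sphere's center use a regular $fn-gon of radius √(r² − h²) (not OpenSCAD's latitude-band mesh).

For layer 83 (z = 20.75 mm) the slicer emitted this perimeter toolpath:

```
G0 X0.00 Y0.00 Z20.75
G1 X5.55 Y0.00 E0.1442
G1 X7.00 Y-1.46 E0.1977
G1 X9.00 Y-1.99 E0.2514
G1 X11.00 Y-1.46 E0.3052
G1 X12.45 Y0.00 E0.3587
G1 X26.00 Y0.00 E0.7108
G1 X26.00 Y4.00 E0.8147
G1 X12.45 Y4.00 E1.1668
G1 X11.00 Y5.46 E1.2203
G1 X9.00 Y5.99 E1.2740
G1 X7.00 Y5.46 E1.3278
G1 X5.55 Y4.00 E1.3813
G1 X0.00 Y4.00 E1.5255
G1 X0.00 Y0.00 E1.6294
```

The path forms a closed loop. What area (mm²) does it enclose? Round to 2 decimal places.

Apply the shoelace formula to the sequence of (X, Y) vertices; enclosed area = 122.03 mm².

122.03 mm²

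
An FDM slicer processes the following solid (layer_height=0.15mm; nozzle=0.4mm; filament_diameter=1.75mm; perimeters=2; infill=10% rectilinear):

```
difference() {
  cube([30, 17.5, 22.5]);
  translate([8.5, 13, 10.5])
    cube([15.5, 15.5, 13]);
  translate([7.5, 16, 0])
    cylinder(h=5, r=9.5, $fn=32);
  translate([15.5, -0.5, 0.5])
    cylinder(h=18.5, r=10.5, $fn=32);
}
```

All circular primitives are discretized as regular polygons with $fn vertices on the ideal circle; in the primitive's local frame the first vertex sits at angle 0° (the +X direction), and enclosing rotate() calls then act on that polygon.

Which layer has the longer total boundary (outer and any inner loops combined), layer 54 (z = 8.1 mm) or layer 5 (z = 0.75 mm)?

Layer 54 (z = 8.1): the cube (footprint 30×17.5) is included at this height (perimeter 95.00 mm); the cube at (8.5, 13) is absent (z outside [10.5, 23.5]); the cylinder at (7.5, 16) is not intersected at this z (z outside [0, 5]); the r=10.5 cylinder at (15.5, -0.5) gives a regular 32-gon of circumradius 10.5 (constant along its height) (perimeter = 2·32·10.500·sin(180°/32) = 65.87 mm); After the difference (first − rest): starting from the 30×17.5 cube, the r=10.5 cylinder at (15.5, -0.5) partially overlaps it — only the 161.59 mm² overlap (of its 344.14 mm²) is removed, clipping the outline — boundary = 106.03 mm. So its perimeter = 106.03 mm. Layer 5 (z = 0.75): the 30×17.5 cube contributes its full rectangle (perimeter 95.00 mm); the cube at (8.5, 13) does not reach this height (z outside [10.5, 23.5]); the cylinder at (7.5, 16): section is a regular 32-gon, circumradius r=9.5 (perimeter = 2·32·9.500·sin(180°/32) = 59.59 mm); the cylinder at (15.5, -0.5): section is a regular 32-gon, circumradius r=10.5 (perimeter = 2·32·10.500·sin(180°/32) = 65.87 mm); Taking the first minus the rest: starting from the 30×17.5 cube, the r=9.5 cylinder at (7.5, 16) partially overlaps it — only the 158.48 mm² overlap (of its 281.71 mm²) is removed, clipping the outline; the r=10.5 cylinder at (15.5, -0.5) partially overlaps it — only the 153.20 mm² overlap (of its 344.14 mm²) is removed, clipping the outline — boundary = 90.97 mm. So its perimeter = 90.97 mm. Layer 54 is larger (106.03 vs 90.97 mm).

layer 54 (z = 8.1 mm)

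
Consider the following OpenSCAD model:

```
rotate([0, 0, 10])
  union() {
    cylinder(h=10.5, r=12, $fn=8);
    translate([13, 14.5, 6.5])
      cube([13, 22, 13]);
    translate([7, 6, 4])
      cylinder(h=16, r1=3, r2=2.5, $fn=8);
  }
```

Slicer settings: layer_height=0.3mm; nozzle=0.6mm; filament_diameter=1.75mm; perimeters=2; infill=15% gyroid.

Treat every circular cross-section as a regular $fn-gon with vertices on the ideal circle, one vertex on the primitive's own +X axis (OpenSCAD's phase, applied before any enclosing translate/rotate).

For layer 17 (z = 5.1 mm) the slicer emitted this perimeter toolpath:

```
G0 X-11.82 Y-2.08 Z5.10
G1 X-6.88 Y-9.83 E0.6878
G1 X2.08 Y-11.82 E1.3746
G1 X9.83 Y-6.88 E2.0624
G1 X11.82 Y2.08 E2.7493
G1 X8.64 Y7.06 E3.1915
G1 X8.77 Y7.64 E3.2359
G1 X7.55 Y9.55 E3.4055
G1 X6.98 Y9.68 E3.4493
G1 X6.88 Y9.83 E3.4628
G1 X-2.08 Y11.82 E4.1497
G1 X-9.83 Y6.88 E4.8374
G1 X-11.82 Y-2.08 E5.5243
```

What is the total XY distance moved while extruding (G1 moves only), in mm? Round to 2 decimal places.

73.82 mm

Sum the Euclidean lengths of each G1 segment: total = 73.82 mm.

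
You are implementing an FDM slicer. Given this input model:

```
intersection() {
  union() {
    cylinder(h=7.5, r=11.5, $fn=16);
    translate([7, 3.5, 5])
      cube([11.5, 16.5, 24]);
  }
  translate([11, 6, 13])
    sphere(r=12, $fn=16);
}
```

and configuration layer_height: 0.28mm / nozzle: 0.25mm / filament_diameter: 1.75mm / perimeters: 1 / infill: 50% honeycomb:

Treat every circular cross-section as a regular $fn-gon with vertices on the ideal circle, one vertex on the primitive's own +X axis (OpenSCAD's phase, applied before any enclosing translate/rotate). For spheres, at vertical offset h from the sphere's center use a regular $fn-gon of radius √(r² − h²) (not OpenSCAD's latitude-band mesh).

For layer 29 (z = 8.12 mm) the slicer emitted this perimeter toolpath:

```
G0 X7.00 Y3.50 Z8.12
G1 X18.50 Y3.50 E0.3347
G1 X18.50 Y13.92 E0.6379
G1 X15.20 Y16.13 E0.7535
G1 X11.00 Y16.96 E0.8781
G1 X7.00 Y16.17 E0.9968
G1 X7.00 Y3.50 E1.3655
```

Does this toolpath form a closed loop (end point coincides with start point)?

yes

Start point (G0): (7.00, 3.50). End point (last G1): the path returns to the start — closed.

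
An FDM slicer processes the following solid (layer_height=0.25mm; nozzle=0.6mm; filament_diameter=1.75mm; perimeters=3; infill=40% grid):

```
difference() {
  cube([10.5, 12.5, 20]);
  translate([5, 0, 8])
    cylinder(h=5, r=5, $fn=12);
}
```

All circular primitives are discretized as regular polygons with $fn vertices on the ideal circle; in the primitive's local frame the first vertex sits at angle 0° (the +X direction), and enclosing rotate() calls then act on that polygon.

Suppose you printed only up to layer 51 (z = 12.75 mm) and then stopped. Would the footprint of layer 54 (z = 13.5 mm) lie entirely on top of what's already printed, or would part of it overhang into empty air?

Compare the two slices. At z = 12.75: the 10.5×12.5 cube contributes its full rectangle (area 131.25 mm²); the r=5 cylinder at (5, 0) contributes a regular 12-gon of circumradius 5 (area = (12/2)·5.000²·sin(360°/12) = 75.00 mm²); Taking the first minus the rest: starting from the 10.5×12.5 cube (131.25 mm²), the r=5 cylinder at (5, 0) partially overlaps it — only the 37.50 mm² overlap (of its 75.00 mm²) is removed, clipping the outline — area = 93.75 mm². At z = 13.5: the 10.5×12.5 cube contributes its full rectangle (area 131.25 mm²); the cylinder at (5, 0) is absent (z outside [8, 13]); Taking the first minus the rest: none of the subtracted shapes is present at this height, so the 10.5×12.5 cube is unchanged — area = 131.25 mm². Checking containment: at z = 13.5 the cross-section extends beyond the z = 12.75 cross-section by about 37.50 mm².

part overhangs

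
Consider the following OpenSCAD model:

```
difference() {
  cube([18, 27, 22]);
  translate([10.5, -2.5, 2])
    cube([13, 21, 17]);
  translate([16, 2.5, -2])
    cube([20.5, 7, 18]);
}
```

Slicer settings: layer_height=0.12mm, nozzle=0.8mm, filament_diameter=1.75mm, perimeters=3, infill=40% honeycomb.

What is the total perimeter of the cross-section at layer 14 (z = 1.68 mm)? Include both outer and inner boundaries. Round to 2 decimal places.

At z = 1.68 mm: the 18×27 cube contributes its full rectangle (perimeter 90.00 mm); the cube at (10.5, -2.5) is not intersected at this z (z outside [2, 19]); the cube at (16, 2.5) is present — its section is the full 20.5×7 rectangle (perimeter 55.00 mm); Taking the first minus the rest: starting from the 18×27 cube, the 20.5×7 cube at (16, 2.5) partially overlaps it — only the 14.00 mm² overlap (of its 143.50 mm²) is removed, clipping the outline — boundary = 94.00 mm. Overall, the cross-section is a single solid region. Total boundary length (outer) = 94.00 mm.

94.00 mm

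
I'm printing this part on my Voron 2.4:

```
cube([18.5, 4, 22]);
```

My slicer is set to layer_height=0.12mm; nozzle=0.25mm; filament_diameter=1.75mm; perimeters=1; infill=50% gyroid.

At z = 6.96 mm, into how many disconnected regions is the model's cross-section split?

1

At z = 6.96 mm: the cube (footprint 18.5×4) is included at this height. The result has 1 disconnected region.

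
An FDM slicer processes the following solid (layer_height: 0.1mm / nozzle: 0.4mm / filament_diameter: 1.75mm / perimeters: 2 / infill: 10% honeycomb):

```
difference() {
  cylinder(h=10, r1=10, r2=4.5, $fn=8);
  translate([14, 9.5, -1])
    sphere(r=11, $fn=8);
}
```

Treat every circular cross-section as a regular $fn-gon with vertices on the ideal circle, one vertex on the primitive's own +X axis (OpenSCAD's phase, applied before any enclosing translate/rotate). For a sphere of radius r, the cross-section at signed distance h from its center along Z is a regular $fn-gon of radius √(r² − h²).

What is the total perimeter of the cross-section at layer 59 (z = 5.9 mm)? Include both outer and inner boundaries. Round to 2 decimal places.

41.36 mm

At z = 5.9 mm: the cone (r1=10→r2=4.5) has section circumradius 6.755 here — a regular 8-gon (perimeter = 2·8·6.755·sin(180°/8) = 41.36 mm); the r=11 sphere at (14, 9.5) slices to a regular 8-gon of circumradius 8.567 (√(r²−h²) with h=6.9 from center) (perimeter = 2·8·8.567·sin(180°/8) = 52.45 mm); Taking the first minus the rest: starting from the cone, the r=11 sphere at (14, 9.5) misses the remaining region (no effect) — boundary = 41.36 mm. Overall, the cross-section is a single solid region. Total boundary length (outer) = 41.36 mm.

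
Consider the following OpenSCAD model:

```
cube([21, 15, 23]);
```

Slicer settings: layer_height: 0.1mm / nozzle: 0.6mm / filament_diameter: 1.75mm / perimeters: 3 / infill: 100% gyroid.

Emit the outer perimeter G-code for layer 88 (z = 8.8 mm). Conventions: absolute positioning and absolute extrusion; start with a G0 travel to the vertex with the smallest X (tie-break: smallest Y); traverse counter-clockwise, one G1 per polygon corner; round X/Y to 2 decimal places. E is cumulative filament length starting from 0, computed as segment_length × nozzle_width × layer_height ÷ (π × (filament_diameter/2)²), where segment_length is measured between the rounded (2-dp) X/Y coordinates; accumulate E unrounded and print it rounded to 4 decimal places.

G0 X0.00 Y0.00 Z8.80
G1 X21.00 Y0.00 E0.5238
G1 X21.00 Y15.00 E0.8980
G1 X0.00 Y15.00 E1.4219
G1 X0.00 Y0.00 E1.7960

At z = 8.8 mm: the cube (footprint 21×15) is included at this height. The outline is a single polygon with 4 vertices. Extrusion per mm of travel: 0.6 × 0.1 / (π × 0.875²) = 0.024945. Accumulating E over each segment gives final E = 1.7960.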